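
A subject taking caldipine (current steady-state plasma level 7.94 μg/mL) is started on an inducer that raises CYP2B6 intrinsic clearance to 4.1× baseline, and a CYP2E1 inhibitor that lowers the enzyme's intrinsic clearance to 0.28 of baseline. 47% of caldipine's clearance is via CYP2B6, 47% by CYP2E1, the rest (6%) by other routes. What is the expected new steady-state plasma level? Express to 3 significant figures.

CYP2B6: 0.47 × 4.1 = 1.927
CYP2E1: 0.47 × 0.28 = 0.1316
Other: 0.06 (unchanged)
CL_new/CL_old = 1.927 + 0.1316 + 0.06 = 2.1186.
New steady-state plasma level = 7.94 / 2.1186 = 3.75 μg/mL (concentration scales inversely with clearance).

3.75 μg/mL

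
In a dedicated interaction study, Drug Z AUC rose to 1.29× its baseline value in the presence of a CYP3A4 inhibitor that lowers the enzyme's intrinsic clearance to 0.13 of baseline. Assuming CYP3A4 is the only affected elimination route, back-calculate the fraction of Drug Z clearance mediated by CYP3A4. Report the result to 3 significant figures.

CL'/CL = 1 / 1.29 = 0.7752
0.13·fm + (1 − fm) = 0.7752
fm = (0.7752 − 1) / (0.13 − 1) = 0.258

0.258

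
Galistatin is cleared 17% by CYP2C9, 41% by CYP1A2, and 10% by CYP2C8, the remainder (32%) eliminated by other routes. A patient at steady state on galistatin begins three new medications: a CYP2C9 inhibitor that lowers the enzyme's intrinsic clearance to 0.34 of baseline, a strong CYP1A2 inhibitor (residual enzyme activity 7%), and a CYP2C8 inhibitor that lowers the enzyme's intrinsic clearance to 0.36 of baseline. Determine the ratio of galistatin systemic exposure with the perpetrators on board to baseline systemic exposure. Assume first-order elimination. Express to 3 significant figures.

The CYP2C9 pathway (17% of clearance) falls to 0.34× activity: 0.17 × 0.34 = 0.0578.
The CYP1A2 pathway (41% of clearance) drops to 0.07× activity: 0.41 × 0.07 = 0.0287.
The CYP2C8 pathway (10% of clearance) is reduced to 0.36× activity: 0.1 × 0.36 = 0.036.
Non-CYP routes (32%) are unchanged.
Relative clearance = 0.0578 + 0.0287 + 0.036 + 0.32 = 0.4425.
Systemic exposure ∝ 1/CL: fold-change = 1 / 0.4425 = 2.26.

2.26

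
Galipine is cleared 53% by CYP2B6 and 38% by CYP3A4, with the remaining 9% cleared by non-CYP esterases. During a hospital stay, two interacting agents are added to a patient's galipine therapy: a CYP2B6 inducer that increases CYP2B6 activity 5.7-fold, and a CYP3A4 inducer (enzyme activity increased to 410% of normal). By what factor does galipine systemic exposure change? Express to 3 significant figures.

0.214

The CYP2B6 pathway (53% of clearance) rises to 5.7× activity: 0.53 × 5.7 = 3.021.
The CYP3A4 pathway (38% of clearance) increases to 4.1× activity: 0.38 × 4.1 = 1.558.
Non-CYP routes (9%) are unchanged.
Relative clearance = 3.021 + 1.558 + 0.09 = 4.669.
Because systemic exposure varies inversely with clearance, the combined effect is 1 / 4.669 = 0.214.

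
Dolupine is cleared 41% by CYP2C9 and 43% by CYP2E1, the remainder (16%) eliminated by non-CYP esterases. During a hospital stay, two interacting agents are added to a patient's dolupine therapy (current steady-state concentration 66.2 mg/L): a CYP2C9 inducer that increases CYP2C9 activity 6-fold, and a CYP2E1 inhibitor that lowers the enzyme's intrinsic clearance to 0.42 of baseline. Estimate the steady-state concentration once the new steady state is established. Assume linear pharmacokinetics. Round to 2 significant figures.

24 mg/L

CYP2C9: 0.41 × 6 = 2.46
CYP2E1: 0.43 × 0.42 = 0.1806
Other: 0.16 (unchanged)
CL_new/CL_old = 2.46 + 0.1806 + 0.16 = 2.8006.
Dividing the baseline by the relative clearance: 66.2 / 2.8006 = 24 mg/L.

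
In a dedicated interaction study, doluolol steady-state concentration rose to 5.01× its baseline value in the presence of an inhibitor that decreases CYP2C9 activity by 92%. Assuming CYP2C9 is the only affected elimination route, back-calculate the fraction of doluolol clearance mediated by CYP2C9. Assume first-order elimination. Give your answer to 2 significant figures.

CL'/CL = 1 / 5.01 = 0.1996
0.08·fm + (1 − fm) = 0.1996
fm = (0.1996 − 1) / (0.08 − 1) = 0.87

0.87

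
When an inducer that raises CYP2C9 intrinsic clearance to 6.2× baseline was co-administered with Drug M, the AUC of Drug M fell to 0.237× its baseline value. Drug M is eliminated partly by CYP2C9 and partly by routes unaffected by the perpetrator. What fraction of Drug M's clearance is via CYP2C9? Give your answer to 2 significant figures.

0.62

CL'/CL = 1 / 0.237 = 4.219
6.2·fm + (1 − fm) = 4.219
fm = (4.219 − 1) / (6.2 − 1) = 0.62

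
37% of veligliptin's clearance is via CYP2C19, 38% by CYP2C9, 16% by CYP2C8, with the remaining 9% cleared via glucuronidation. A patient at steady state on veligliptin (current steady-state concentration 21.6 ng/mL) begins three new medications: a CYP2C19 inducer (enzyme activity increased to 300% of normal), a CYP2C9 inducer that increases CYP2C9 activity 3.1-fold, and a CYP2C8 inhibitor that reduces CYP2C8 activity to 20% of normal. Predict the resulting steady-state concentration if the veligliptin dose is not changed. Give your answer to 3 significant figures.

8.96 ng/mL

The CYP2C19 pathway (37% of clearance) increases to 3× activity: 0.37 × 3 = 1.11.
The CYP2C9 pathway (38% of clearance) rises to 3.1× activity: 0.38 × 3.1 = 1.178.
The CYP2C8 pathway (16% of clearance) falls to 0.2× activity: 0.16 × 0.2 = 0.032.
Non-CYP routes (9%) are unchanged.
New clearance relative to baseline: 1.11 + 1.178 + 0.032 + 0.09 = 2.41.
Dividing the baseline by the relative clearance: 21.6 / 2.41 = 8.96 ng/mL.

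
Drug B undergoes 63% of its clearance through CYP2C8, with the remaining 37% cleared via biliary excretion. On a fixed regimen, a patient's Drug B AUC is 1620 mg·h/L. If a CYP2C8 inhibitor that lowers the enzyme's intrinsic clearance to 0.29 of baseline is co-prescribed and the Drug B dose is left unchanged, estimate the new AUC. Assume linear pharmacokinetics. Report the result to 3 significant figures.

2.93 × 10³ mg·h/L

The CYP2C8 pathway (63% of clearance) drops to 0.29× activity: 0.63 × 0.29 = 0.1827.
The remaining 37% of clearance is unaffected.
CL_new/CL_old = 0.1827 + 0.37 = 0.5527.
With dosing unchanged, AUC scales as 1/CL: 1620 / 0.5527 = 2.93 × 10³ mg·h/L.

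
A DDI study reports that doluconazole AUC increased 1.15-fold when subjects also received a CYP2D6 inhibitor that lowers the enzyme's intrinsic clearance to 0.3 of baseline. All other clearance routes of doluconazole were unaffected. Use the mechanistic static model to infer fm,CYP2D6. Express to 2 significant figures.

0.19

Let x = fm,CYP2D6. Because AUC ∝ 1/CL, relative clearance fell to 1/1.15 = 0.8696.
Only the CYP2D6 route changed, so 0.8696 = x·0.3 + (1 − x), giving x = 0.19.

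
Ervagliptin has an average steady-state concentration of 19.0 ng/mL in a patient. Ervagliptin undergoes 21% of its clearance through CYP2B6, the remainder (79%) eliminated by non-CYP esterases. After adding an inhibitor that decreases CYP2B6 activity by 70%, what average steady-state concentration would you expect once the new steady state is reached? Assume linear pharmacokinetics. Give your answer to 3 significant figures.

22.3 ng/mL

The CYP2B6 pathway (21% of clearance) falls to 0.3× activity: 0.21 × 0.3 = 0.063.
The remaining 79% of clearance is unaffected.
CL_new/CL_old = 0.063 + 0.79 = 0.853.
Average steady-state concentration ∝ 1/CL, so new value = 19.0 / 0.853 = 22.3 ng/mL.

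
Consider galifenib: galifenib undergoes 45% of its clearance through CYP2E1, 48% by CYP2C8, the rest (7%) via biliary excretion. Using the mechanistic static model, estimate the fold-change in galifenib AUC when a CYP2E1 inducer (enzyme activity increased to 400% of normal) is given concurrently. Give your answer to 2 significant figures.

The CYP2E1 pathway (45% of clearance) rises to 4× activity: 0.45 × 4 = 1.8.
CYP2C8 (48%) and the residual 7% are unaffected.
New clearance relative to baseline: 1.8 + 0.48 + 0.07 = 2.35.
AUC ratio = CL_old/CL_new = 1 / 2.35 = 0.43.

0.43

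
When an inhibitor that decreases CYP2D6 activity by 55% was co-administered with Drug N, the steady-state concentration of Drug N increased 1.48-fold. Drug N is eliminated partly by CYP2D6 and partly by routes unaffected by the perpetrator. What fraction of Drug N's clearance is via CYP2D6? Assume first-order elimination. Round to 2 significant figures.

Write x for the fraction cleared via CYP2D6. The observed steady-state concentration change means clearance fell to 1/1.48 = 0.6757 of baseline.
Only the CYP2D6 route changed, so 0.6757 = x·0.45 + (1 − x), giving x = 0.59.

0.59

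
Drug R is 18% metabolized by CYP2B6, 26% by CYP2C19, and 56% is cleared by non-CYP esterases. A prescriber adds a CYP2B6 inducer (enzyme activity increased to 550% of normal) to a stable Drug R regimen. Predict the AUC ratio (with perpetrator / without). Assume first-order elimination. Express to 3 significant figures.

The CYP2B6 pathway (18% of clearance) increases to 5.5× activity: 0.18 × 5.5 = 0.99.
CYP2C19 (26%) and the residual 56% are unaffected.
Relative clearance = 0.99 + 0.26 + 0.56 = 1.81.
AUC is inversely proportional to clearance, so the fold-change is 1 / 1.81 = 0.552.

0.552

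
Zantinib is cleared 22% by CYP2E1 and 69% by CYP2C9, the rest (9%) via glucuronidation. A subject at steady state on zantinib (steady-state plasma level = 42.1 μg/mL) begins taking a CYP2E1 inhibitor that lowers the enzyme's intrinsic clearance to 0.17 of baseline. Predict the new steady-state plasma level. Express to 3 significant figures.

The CYP2E1 pathway (22% of clearance) is reduced to 0.17× activity: 0.22 × 0.17 = 0.0374.
CYP2C9 (69%) and the residual 9% are unaffected.
Relative clearance = 0.0374 + 0.69 + 0.09 = 0.8174.
New steady-state plasma level = baseline ÷ relative clearance = 42.1 / 0.8174 = 51.5 μg/mL.

51.5 μg/mL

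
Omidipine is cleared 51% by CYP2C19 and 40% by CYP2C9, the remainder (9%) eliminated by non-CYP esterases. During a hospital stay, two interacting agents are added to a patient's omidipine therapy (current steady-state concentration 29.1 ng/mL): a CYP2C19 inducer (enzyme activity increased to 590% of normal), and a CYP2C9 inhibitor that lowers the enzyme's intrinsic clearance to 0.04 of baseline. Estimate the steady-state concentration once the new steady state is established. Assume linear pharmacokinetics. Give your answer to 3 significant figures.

CYP2C19: 0.51 × 5.9 = 3.009
CYP2C9: 0.4 × 0.04 = 0.016
Other: 0.09 (unchanged)
New clearance relative to baseline: 3.009 + 0.016 + 0.09 = 3.115.
Steady-state concentration ∝ 1/CL: new value = 29.1 / 3.115 = 9.34 ng/mL.

9.34 ng/mL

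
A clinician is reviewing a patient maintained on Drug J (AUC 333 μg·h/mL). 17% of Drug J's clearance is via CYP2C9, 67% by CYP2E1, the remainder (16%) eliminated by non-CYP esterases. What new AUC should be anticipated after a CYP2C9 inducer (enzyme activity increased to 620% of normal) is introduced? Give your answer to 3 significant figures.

177 μg·h/mL

CYP2C9: 0.17 × 6.2 = 1.054
CYP2E1: 0.67 (unchanged)
Other: 0.16 (unchanged)
New clearance relative to baseline: 1.054 + 0.67 + 0.16 = 1.884.
AUC ∝ 1/CL, so new value = 333 / 1.884 = 177 μg·h/mL.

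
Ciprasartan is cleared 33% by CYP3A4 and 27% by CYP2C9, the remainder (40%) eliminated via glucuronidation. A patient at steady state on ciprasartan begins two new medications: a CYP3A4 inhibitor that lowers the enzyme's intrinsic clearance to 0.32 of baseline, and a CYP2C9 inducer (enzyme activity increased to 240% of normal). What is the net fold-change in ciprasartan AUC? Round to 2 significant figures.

0.87

CYP3A4: 0.33 × 0.32 = 0.1056
CYP2C9: 0.27 × 2.4 = 0.648
Other: 0.4 (unchanged)
CL_new/CL_old = 0.1056 + 0.648 + 0.4 = 1.1536.
AUC ∝ 1/CL: fold-change = 1 / 1.1536 = 0.87.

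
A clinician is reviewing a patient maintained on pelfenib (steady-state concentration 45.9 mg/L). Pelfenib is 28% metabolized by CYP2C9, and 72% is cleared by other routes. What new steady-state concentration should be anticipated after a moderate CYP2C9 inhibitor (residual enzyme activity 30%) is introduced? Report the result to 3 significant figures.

CYP2C9: 0.28 × 0.3 = 0.084
Other: 0.72 (unchanged)
New clearance relative to baseline: 0.084 + 0.72 = 0.804.
New steady-state concentration = baseline ÷ relative clearance = 45.9 / 0.804 = 57.1 mg/L.

57.1 mg/L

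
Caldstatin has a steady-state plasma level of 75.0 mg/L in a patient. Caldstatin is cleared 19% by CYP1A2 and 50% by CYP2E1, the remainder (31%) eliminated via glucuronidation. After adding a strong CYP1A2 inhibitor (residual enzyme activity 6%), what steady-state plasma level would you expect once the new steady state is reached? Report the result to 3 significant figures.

CYP1A2: 0.19 × 0.06 = 0.0114
CYP2E1: 0.5 (unchanged)
Other: 0.31 (unchanged)
Relative clearance = 0.0114 + 0.5 + 0.31 = 0.8214.
Steady-state plasma level ∝ 1/CL, so new value = 75.0 / 0.8214 = 91.3 mg/L.

91.3 mg/L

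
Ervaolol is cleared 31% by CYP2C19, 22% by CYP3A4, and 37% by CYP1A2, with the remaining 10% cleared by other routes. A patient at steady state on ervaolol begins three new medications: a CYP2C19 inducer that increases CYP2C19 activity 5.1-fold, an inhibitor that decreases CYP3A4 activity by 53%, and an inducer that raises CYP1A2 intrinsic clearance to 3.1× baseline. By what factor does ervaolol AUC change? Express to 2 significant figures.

0.34

The CYP2C19 pathway (31% of clearance) rises to 5.1× activity: 0.31 × 5.1 = 1.581.
The CYP3A4 pathway (22% of clearance) is reduced to 0.47× activity: 0.22 × 0.47 = 0.1034.
The CYP1A2 pathway (37% of clearance) increases to 3.1× activity: 0.37 × 3.1 = 1.147.
The remaining 10% of clearance is unaffected.
Relative clearance = 1.581 + 0.1034 + 1.147 + 0.1 = 2.9314.
AUC ∝ 1/CL: fold-change = 1 / 2.9314 = 0.34.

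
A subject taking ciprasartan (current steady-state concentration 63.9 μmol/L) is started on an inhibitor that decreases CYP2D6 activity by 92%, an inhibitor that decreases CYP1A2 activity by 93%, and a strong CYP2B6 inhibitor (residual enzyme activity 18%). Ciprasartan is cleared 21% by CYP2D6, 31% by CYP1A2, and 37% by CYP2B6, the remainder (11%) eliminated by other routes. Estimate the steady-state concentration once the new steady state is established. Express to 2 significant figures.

The CYP2D6 pathway (21% of clearance) is reduced to 0.08× activity: 0.21 × 0.08 = 0.0168.
The CYP1A2 pathway (31% of clearance) drops to 0.07× activity: 0.31 × 0.07 = 0.0217.
The CYP2B6 pathway (37% of clearance) falls to 0.18× activity: 0.37 × 0.18 = 0.0666.
Non-CYP routes (11%) are unchanged.
Relative clearance = 0.0168 + 0.0217 + 0.0666 + 0.11 = 0.2151.
Steady-state concentration ∝ 1/CL: new value = 63.9 / 0.2151 = 3.0 × 10² μmol/L.

3.0 × 10² μmol/L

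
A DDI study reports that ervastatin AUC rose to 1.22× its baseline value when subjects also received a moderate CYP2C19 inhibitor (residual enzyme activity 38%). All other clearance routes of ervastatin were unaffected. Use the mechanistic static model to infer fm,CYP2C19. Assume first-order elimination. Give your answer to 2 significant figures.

0.29

Write x for the fraction cleared via CYP2C19. The observed AUC change means clearance fell to 1/1.22 = 0.8197 of baseline.
Only the CYP2C19 route changed, so 0.8197 = x·0.38 + (1 − x), giving x = 0.29.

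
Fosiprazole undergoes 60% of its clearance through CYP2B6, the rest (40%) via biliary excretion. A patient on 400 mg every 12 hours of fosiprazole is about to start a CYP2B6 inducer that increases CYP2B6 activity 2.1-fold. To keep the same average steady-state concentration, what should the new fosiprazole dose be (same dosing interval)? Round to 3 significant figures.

The CYP2B6 pathway (60% of clearance) increases to 2.1× activity: 0.6 × 2.1 = 1.26.
The remaining 40% of clearance is unaffected.
New clearance relative to baseline: 1.26 + 0.4 = 1.66.
Css,avg = (dose rate)/CL, so holding Css fixed requires dose ∝ CL: 400 × 1.66 = 664 mg.

664 mg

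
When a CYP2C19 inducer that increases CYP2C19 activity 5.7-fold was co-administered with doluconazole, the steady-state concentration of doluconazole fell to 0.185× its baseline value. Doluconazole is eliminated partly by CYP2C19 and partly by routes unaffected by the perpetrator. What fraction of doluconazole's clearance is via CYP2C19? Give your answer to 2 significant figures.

Let fm be the CYP2C19 fraction. New clearance relative to baseline = fm × 5.7 + (1 − fm).
Steady-state concentration ratio = 1 / (new CL fraction), so new CL fraction = 1 / 0.185 = 5.405.
fm × 5.7 + 1 − fm = 5.405  ⇒  fm × (5.7 − 1) = 4.405  ⇒  fm = 0.94.

0.94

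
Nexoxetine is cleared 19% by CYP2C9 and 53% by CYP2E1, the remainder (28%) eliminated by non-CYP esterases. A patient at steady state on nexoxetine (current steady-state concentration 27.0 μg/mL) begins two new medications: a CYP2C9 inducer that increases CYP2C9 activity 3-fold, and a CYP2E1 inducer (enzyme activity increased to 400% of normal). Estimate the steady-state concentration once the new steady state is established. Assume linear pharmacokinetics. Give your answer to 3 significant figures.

The CYP2C9 pathway (19% of clearance) rises to 3× activity: 0.19 × 3 = 0.57.
The CYP2E1 pathway (53% of clearance) increases to 4× activity: 0.53 × 4 = 2.12.
Non-CYP routes (28%) are unchanged.
Relative clearance = 0.57 + 2.12 + 0.28 = 2.97.
Dividing the baseline by the relative clearance: 27.0 / 2.97 = 9.09 μg/mL.

9.09 μg/mL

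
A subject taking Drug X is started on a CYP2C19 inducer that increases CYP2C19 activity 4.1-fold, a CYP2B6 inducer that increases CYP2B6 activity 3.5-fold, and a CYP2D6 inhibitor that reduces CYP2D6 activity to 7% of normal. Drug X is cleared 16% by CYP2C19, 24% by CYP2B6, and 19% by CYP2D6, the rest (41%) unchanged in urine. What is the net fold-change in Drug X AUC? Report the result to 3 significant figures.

0.521

The CYP2C19 pathway (16% of clearance) is boosted to 4.1× activity: 0.16 × 4.1 = 0.656.
The CYP2B6 pathway (24% of clearance) is boosted to 3.5× activity: 0.24 × 3.5 = 0.84.
The CYP2D6 pathway (19% of clearance) falls to 0.07× activity: 0.19 × 0.07 = 0.0133.
Non-CYP routes (41%) are unchanged.
Relative clearance = 0.656 + 0.84 + 0.0133 + 0.41 = 1.9193.
AUC ∝ 1/CL: fold-change = 1 / 1.9193 = 0.521.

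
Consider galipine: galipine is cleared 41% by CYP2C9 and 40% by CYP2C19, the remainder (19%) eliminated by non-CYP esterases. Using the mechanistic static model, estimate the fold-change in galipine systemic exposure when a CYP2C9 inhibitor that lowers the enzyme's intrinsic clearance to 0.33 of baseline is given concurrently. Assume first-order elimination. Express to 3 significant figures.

The CYP2C9 pathway (41% of clearance) is reduced to 0.33× activity: 0.41 × 0.33 = 0.1353.
CYP2C19 (40%) and the residual 19% are unaffected.
New clearance relative to baseline: 0.1353 + 0.4 + 0.19 = 0.7253.
Systemic exposure ratio = CL_old/CL_new = 1 / 0.7253 = 1.38.

1.38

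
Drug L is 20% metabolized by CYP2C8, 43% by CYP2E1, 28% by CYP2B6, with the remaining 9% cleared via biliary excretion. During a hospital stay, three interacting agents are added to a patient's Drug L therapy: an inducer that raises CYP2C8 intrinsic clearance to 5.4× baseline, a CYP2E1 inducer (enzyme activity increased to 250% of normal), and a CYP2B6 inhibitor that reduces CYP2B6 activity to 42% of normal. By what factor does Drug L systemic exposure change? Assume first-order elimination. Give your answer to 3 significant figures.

CYP2C8: 0.2 × 5.4 = 1.08
CYP2E1: 0.43 × 2.5 = 1.075
CYP2B6: 0.28 × 0.42 = 0.1176
Other: 0.09 (unchanged)
New clearance relative to baseline: 1.08 + 1.075 + 0.1176 + 0.09 = 2.3626.
Because systemic exposure varies inversely with clearance, the combined effect is 1 / 2.3626 = 0.423.

0.423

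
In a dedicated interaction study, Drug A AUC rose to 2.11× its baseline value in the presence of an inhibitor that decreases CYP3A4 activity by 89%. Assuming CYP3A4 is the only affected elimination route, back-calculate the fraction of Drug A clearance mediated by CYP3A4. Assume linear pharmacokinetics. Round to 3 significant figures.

CL'/CL = 1 / 2.11 = 0.4739
0.11·fm + (1 − fm) = 0.4739
fm = (0.4739 − 1) / (0.11 − 1) = 0.591

0.591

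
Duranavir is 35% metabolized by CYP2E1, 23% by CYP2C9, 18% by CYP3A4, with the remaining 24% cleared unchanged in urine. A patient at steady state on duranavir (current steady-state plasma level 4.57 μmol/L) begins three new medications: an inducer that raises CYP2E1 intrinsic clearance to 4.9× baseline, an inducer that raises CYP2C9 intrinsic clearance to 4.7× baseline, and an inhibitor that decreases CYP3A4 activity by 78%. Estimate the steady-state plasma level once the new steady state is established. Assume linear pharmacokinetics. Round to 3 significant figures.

1.49 μmol/L

CYP2E1: 0.35 × 4.9 = 1.715
CYP2C9: 0.23 × 4.7 = 1.081
CYP3A4: 0.18 × 0.22 = 0.0396
Other: 0.24 (unchanged)
Relative clearance = 1.715 + 1.081 + 0.0396 + 0.24 = 3.0756.
Dividing the baseline by the relative clearance: 4.57 / 3.0756 = 1.49 μmol/L.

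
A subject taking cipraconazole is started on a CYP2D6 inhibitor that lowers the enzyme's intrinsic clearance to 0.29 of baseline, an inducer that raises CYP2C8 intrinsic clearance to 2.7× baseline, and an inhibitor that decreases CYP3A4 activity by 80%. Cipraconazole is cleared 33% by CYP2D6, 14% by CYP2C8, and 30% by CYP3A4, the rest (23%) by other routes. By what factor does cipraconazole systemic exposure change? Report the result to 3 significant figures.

1.31

CYP2D6: 0.33 × 0.29 = 0.0957
CYP2C8: 0.14 × 2.7 = 0.378
CYP3A4: 0.3 × 0.2 = 0.06
Other: 0.23 (unchanged)
New clearance relative to baseline: 0.0957 + 0.378 + 0.06 + 0.23 = 0.7637.
Net systemic exposure ratio = 1 / 0.7637 = 1.31.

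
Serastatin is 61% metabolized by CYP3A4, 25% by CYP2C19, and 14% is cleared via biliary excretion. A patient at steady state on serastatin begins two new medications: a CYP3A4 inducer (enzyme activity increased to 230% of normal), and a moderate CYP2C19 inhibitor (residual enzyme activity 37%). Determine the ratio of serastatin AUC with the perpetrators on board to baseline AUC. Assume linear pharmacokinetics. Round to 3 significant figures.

0.611

The CYP3A4 pathway (61% of clearance) is boosted to 2.3× activity: 0.61 × 2.3 = 1.403.
The CYP2C19 pathway (25% of clearance) is reduced to 0.37× activity: 0.25 × 0.37 = 0.0925.
The remaining 14% of clearance is unaffected.
CL_new/CL_old = 1.403 + 0.0925 + 0.14 = 1.6355.
AUC ∝ 1/CL: fold-change = 1 / 1.6355 = 0.611.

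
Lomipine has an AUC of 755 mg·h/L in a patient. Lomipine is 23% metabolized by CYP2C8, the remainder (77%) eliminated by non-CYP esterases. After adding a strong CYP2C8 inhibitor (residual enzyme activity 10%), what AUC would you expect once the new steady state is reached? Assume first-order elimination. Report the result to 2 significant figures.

The CYP2C8 pathway (23% of clearance) is reduced to 0.1× activity: 0.23 × 0.1 = 0.023.
The remaining 77% of clearance is unaffected.
Relative clearance = 0.023 + 0.77 = 0.793.
With dosing unchanged, AUC scales as 1/CL: 755 / 0.793 = 9.5 × 10² mg·h/L.

9.5 × 10² mg·h/L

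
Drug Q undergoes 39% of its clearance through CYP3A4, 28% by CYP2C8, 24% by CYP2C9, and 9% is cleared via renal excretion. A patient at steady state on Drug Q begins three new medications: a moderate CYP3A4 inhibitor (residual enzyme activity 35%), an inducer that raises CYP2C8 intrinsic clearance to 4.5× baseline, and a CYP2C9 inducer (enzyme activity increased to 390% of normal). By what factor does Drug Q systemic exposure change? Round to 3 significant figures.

The CYP3A4 pathway (39% of clearance) is reduced to 0.35× activity: 0.39 × 0.35 = 0.1365.
The CYP2C8 pathway (28% of clearance) increases to 4.5× activity: 0.28 × 4.5 = 1.26.
The CYP2C9 pathway (24% of clearance) increases to 3.9× activity: 0.24 × 3.9 = 0.936.
The remaining 9% of clearance is unaffected.
CL_new/CL_old = 0.1365 + 1.26 + 0.936 + 0.09 = 2.4225.
Because systemic exposure varies inversely with clearance, the combined effect is 1 / 2.4225 = 0.413.

0.413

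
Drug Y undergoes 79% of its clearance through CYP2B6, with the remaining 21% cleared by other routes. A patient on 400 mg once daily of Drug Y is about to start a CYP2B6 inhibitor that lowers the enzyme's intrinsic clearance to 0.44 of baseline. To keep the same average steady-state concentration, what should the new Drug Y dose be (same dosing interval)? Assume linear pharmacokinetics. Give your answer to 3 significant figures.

223 mg

The CYP2B6 pathway (79% of clearance) falls to 0.44× activity: 0.79 × 0.44 = 0.3476.
The remaining 21% of clearance is unaffected.
CL_new/CL_old = 0.3476 + 0.21 = 0.5576.
Exposure is unchanged when dose changes in proportion to clearance. New dose = 400 mg × 0.5576 = 223 mg.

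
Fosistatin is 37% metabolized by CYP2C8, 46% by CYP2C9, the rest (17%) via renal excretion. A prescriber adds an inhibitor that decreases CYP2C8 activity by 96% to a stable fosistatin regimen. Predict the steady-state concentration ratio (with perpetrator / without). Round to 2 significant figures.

CYP2C8: 0.37 × 0.04 = 0.0148
CYP2C9: 0.46 (unchanged)
Other: 0.17 (unchanged)
Relative clearance = 0.0148 + 0.46 + 0.17 = 0.6448.
Steady-state concentration ratio = CL_old/CL_new = 1 / 0.6448 = 1.6.

1.6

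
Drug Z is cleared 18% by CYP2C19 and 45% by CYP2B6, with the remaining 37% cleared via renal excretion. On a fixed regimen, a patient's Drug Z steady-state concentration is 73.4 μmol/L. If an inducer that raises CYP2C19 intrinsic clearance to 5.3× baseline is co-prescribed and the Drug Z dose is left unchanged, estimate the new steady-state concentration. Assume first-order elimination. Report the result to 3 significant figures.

41.4 μmol/L

The CYP2C19 pathway (18% of clearance) is boosted to 5.3× activity: 0.18 × 5.3 = 0.954.
CYP2B6 (45%) and the residual 37% are unaffected.
Relative clearance = 0.954 + 0.45 + 0.37 = 1.774.
New steady-state concentration = baseline ÷ relative clearance = 73.4 / 1.774 = 41.4 μmol/L.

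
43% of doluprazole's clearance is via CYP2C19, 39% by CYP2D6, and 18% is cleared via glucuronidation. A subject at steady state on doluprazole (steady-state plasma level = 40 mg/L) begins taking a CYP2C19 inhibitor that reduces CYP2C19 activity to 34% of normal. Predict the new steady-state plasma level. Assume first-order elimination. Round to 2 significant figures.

56 mg/L

The CYP2C19 pathway (43% of clearance) is reduced to 0.34× activity: 0.43 × 0.34 = 0.1462.
CYP2D6 (39%) and the residual 18% are unaffected.
CL_new/CL_old = 0.1462 + 0.39 + 0.18 = 0.7162.
With dosing unchanged, steady-state plasma level scales as 1/CL: 40 / 0.7162 = 56 mg/L.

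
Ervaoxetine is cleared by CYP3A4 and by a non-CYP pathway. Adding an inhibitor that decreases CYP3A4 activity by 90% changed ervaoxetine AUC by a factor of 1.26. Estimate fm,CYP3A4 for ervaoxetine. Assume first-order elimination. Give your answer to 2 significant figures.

CL'/CL = 1 / 1.26 = 0.7937
0.1·fm + (1 − fm) = 0.7937
fm = (0.7937 − 1) / (0.1 − 1) = 0.23

0.23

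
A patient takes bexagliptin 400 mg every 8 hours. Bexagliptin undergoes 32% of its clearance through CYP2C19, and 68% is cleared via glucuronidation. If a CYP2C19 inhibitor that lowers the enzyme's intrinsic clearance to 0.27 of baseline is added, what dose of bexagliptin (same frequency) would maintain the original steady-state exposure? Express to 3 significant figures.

The CYP2C19 pathway (32% of clearance) is reduced to 0.27× activity: 0.32 × 0.27 = 0.0864.
The remaining 68% of clearance is unaffected.
New clearance relative to baseline: 0.0864 + 0.68 = 0.7664.
Css,avg = (dose rate)/CL, so holding Css fixed requires dose ∝ CL: 400 × 0.7664 = 307 mg.

307 mg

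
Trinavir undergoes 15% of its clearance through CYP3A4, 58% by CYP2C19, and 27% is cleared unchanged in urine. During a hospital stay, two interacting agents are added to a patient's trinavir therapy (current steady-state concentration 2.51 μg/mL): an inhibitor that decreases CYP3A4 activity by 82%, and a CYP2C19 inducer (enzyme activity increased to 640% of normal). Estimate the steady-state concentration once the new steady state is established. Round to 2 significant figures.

CYP3A4: 0.15 × 0.18 = 0.027
CYP2C19: 0.58 × 6.4 = 3.712
Other: 0.27 (unchanged)
CL_new/CL_old = 0.027 + 3.712 + 0.27 = 4.009.
New steady-state concentration = 2.51 / 4.009 = 0.63 μg/mL (concentration scales inversely with clearance).

0.63 μg/mL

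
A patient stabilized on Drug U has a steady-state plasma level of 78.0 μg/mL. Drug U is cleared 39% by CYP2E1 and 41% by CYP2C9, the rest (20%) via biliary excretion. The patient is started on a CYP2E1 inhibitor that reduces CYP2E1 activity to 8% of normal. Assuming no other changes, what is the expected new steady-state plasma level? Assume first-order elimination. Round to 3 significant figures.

CYP2E1: 0.39 × 0.08 = 0.0312
CYP2C9: 0.41 (unchanged)
Other: 0.2 (unchanged)
Relative clearance = 0.0312 + 0.41 + 0.2 = 0.6412.
New steady-state plasma level = baseline ÷ relative clearance = 78.0 / 0.6412 = 122 μg/mL.

122 μg/mL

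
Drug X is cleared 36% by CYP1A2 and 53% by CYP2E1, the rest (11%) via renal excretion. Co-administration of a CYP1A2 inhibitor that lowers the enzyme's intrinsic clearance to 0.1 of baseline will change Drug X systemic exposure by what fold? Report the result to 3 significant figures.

1.48

The CYP1A2 pathway (36% of clearance) is reduced to 0.1× activity: 0.36 × 0.1 = 0.036.
CYP2E1 (53%) and the residual 11% are unaffected.
New clearance relative to baseline: 0.036 + 0.53 + 0.11 = 0.676.
Systemic exposure is inversely proportional to clearance, so the fold-change is 1 / 0.676 = 1.48.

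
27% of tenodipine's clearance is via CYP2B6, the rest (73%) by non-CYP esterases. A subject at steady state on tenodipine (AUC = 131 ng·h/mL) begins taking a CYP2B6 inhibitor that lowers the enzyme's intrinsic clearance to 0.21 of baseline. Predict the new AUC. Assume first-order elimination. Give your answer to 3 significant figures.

167 ng·h/mL

The CYP2B6 pathway (27% of clearance) falls to 0.21× activity: 0.27 × 0.21 = 0.0567.
The remaining 73% of clearance is unaffected.
Relative clearance = 0.0567 + 0.73 = 0.7867.
AUC ∝ 1/CL, so new value = 131 / 0.7867 = 167 ng·h/mL.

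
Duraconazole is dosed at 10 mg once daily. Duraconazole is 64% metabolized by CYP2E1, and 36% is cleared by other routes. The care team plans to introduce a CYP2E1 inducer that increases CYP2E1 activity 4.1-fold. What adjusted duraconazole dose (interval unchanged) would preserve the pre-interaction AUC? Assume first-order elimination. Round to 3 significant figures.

The CYP2E1 pathway (64% of clearance) is boosted to 4.1× activity: 0.64 × 4.1 = 2.624.
The remaining 36% of clearance is unaffected.
Relative clearance = 2.624 + 0.36 = 2.984.
To maintain the same steady-state level, dose must scale with clearance: new dose = 10 × 2.984 = 29.8 mg.

29.8 mg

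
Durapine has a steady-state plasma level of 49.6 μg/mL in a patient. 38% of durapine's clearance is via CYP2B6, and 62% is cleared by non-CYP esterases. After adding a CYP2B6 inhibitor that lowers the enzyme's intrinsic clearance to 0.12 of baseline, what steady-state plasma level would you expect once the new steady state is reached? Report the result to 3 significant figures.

CYP2B6: 0.38 × 0.12 = 0.0456
Other: 0.62 (unchanged)
Relative clearance = 0.0456 + 0.62 = 0.6656.
With dosing unchanged, steady-state plasma level scales as 1/CL: 49.6 / 0.6656 = 74.5 μg/mL.

74.5 μg/mL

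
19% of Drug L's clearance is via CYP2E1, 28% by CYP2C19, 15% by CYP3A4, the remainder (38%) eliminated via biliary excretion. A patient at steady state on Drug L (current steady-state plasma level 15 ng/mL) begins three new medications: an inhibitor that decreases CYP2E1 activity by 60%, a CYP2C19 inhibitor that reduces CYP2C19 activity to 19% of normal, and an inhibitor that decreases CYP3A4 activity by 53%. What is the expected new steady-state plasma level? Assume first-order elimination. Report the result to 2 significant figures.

The CYP2E1 pathway (19% of clearance) is reduced to 0.4× activity: 0.19 × 0.4 = 0.076.
The CYP2C19 pathway (28% of clearance) drops to 0.19× activity: 0.28 × 0.19 = 0.0532.
The CYP3A4 pathway (15% of clearance) is reduced to 0.47× activity: 0.15 × 0.47 = 0.0705.
Non-CYP routes (38%) are unchanged.
CL_new/CL_old = 0.076 + 0.0532 + 0.0705 + 0.38 = 0.5797.
Steady-state plasma level ∝ 1/CL: new value = 15 / 0.5797 = 26 ng/mL.

26 ng/mL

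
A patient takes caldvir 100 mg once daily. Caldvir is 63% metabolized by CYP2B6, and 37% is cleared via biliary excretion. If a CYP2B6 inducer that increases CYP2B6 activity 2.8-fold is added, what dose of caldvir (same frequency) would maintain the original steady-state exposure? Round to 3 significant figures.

213 mg

The CYP2B6 pathway (63% of clearance) is boosted to 2.8× activity: 0.63 × 2.8 = 1.764.
The remaining 37% of clearance is unaffected.
Relative clearance = 1.764 + 0.37 = 2.134.
Css,avg = (dose rate)/CL, so holding Css fixed requires dose ∝ CL: 100 × 2.134 = 213 mg.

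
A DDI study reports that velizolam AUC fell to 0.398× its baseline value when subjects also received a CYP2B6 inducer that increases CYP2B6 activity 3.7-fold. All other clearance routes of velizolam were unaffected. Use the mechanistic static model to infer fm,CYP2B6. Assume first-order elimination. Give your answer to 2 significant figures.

0.56

CL'/CL = 1 / 0.398 = 2.513
3.7·fm + (1 − fm) = 2.513
fm = (2.513 − 1) / (3.7 − 1) = 0.56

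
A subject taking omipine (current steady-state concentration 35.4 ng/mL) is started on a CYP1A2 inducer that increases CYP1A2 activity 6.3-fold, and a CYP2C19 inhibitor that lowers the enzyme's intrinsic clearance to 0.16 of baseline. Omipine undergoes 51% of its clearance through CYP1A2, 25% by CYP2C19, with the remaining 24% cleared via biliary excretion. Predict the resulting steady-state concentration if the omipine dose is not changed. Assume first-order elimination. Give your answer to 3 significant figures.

10.1 ng/mL

The CYP1A2 pathway (51% of clearance) rises to 6.3× activity: 0.51 × 6.3 = 3.213.
The CYP2C19 pathway (25% of clearance) falls to 0.16× activity: 0.25 × 0.16 = 0.04.
Non-CYP routes (24%) are unchanged.
Relative clearance = 3.213 + 0.04 + 0.24 = 3.493.
New steady-state concentration = 35.4 / 3.493 = 10.1 ng/mL (concentration scales inversely with clearance).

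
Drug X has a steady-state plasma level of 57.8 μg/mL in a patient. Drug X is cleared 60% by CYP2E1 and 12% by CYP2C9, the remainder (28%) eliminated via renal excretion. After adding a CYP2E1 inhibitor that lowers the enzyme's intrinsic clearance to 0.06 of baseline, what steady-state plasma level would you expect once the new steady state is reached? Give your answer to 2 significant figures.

1.3 × 10² μg/mL

The CYP2E1 pathway (60% of clearance) is reduced to 0.06× activity: 0.6 × 0.06 = 0.036.
CYP2C9 (12%) and the residual 28% are unaffected.
Relative clearance = 0.036 + 0.12 + 0.28 = 0.436.
With dosing unchanged, steady-state plasma level scales as 1/CL: 57.8 / 0.436 = 1.3 × 10² μg/mL.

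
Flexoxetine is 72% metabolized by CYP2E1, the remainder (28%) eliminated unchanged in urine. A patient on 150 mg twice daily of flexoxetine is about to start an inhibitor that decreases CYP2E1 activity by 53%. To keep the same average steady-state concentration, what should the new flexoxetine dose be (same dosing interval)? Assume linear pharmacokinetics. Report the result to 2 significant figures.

93 mg

The CYP2E1 pathway (72% of clearance) falls to 0.47× activity: 0.72 × 0.47 = 0.3384.
Non-CYP routes (28%) are unchanged.
CL_new/CL_old = 0.3384 + 0.28 = 0.6184.
To maintain the same steady-state level, dose must scale with clearance: new dose = 150 × 0.6184 = 93 mg.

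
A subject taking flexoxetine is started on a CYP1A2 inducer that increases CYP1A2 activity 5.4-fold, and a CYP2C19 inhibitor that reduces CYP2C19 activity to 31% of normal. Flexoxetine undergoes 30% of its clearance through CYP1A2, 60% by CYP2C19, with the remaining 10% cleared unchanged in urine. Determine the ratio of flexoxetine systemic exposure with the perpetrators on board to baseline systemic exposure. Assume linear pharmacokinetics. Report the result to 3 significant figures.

0.525

CYP1A2: 0.3 × 5.4 = 1.62
CYP2C19: 0.6 × 0.31 = 0.186
Other: 0.1 (unchanged)
CL_new/CL_old = 1.62 + 0.186 + 0.1 = 1.906.
Systemic exposure ∝ 1/CL: fold-change = 1 / 1.906 = 0.525.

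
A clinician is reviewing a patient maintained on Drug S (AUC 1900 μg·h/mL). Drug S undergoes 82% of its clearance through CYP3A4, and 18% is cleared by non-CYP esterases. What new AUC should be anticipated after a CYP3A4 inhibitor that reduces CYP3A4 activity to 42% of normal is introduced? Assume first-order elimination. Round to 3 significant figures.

CYP3A4: 0.82 × 0.42 = 0.3444
Other: 0.18 (unchanged)
Relative clearance = 0.3444 + 0.18 = 0.5244.
AUC ∝ 1/CL, so new value = 1900 / 0.5244 = 3.62 × 10³ μg·h/mL.

3.62 × 10³ μg·h/mL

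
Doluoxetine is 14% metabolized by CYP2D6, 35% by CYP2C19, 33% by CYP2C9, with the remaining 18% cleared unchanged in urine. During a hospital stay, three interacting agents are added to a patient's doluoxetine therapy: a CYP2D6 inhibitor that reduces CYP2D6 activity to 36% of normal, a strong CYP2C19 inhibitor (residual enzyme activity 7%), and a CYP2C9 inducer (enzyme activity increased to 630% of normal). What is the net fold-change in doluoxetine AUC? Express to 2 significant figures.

0.43

CYP2D6: 0.14 × 0.36 = 0.0504
CYP2C19: 0.35 × 0.07 = 0.0245
CYP2C9: 0.33 × 6.3 = 2.079
Other: 0.18 (unchanged)
New clearance relative to baseline: 0.0504 + 0.0245 + 2.079 + 0.18 = 2.3339.
AUC ∝ 1/CL: fold-change = 1 / 2.3339 = 0.43.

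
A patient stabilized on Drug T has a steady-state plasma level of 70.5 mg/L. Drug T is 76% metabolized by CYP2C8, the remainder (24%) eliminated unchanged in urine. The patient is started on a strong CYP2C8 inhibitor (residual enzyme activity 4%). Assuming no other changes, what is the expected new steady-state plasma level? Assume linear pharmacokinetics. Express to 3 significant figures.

261 mg/L

The CYP2C8 pathway (76% of clearance) drops to 0.04× activity: 0.76 × 0.04 = 0.0304.
Non-CYP routes (24%) are unchanged.
Relative clearance = 0.0304 + 0.24 = 0.2704.
New steady-state plasma level = baseline ÷ relative clearance = 70.5 / 0.2704 = 261 mg/L.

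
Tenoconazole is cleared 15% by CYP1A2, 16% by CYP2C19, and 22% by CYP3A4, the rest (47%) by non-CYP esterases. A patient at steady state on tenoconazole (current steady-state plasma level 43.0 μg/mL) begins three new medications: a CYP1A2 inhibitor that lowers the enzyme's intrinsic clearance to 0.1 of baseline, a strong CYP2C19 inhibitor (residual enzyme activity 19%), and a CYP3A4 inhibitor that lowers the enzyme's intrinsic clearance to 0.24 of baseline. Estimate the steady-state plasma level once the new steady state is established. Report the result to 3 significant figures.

The CYP1A2 pathway (15% of clearance) drops to 0.1× activity: 0.15 × 0.1 = 0.015.
The CYP2C19 pathway (16% of clearance) is reduced to 0.19× activity: 0.16 × 0.19 = 0.0304.
The CYP3A4 pathway (22% of clearance) falls to 0.24× activity: 0.22 × 0.24 = 0.0528.
Non-CYP routes (47%) are unchanged.
Relative clearance = 0.015 + 0.0304 + 0.0528 + 0.47 = 0.5682.
New steady-state plasma level = 43.0 / 0.5682 = 75.7 μg/mL (concentration scales inversely with clearance).

75.7 μg/mL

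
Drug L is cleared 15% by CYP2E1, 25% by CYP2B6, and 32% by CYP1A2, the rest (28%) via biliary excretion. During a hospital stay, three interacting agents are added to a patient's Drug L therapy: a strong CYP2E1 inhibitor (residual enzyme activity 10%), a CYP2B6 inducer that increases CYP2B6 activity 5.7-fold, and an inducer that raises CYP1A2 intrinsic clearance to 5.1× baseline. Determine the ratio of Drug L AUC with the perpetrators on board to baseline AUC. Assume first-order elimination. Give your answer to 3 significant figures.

The CYP2E1 pathway (15% of clearance) drops to 0.1× activity: 0.15 × 0.1 = 0.015.
The CYP2B6 pathway (25% of clearance) rises to 5.7× activity: 0.25 × 5.7 = 1.425.
The CYP1A2 pathway (32% of clearance) rises to 5.1× activity: 0.32 × 5.1 = 1.632.
The remaining 28% of clearance is unaffected.
New clearance relative to baseline: 0.015 + 1.425 + 1.632 + 0.28 = 3.352.
Because AUC varies inversely with clearance, the combined effect is 1 / 3.352 = 0.298.

0.298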